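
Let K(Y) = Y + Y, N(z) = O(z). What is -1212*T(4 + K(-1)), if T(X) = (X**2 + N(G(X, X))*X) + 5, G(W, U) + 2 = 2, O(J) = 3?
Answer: -18180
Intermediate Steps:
G(W, U) = 0 (G(W, U) = -2 + 2 = 0)
N(z) = 3
K(Y) = 2*Y
T(X) = 5 + X**2 + 3*X (T(X) = (X**2 + 3*X) + 5 = 5 + X**2 + 3*X)
-1212*T(4 + K(-1)) = -1212*(5 + (4 + 2*(-1))**2 + 3*(4 + 2*(-1))) = -1212*(5 + (4 - 2)**2 + 3*(4 - 2)) = -1212*(5 + 2**2 + 3*2) = -1212*(5 + 4 + 6) = -1212*15 = -18180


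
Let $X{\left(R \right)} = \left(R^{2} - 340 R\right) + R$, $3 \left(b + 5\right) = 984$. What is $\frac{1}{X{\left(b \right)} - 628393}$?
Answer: $- \frac{1}{633561} \approx -1.5784 \cdot 10^{-6}$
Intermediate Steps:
$b = 323$ ($b = -5 + \frac{1}{3} \cdot 984 = -5 + 328 = 323$)
$X{\left(R \right)} = R^{2} - 339 R$
$\frac{1}{X{\left(b \right)} - 628393} = \frac{1}{323 \left(-339 + 323\right) - 628393} = \frac{1}{323 \left(-16\right) - 628393} = \frac{1}{-5168 - 628393} = \frac{1}{-633561} = - \frac{1}{633561}$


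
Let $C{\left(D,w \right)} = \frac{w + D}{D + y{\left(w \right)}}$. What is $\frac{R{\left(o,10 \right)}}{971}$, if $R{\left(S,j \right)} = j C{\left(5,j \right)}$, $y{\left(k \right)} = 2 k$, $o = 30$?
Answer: $\frac{6}{971} \approx 0.0061792$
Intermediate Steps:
$C{\left(D,w \right)} = \frac{D + w}{D + 2 w}$ ($C{\left(D,w \right)} = \frac{w + D}{D + 2 w} = \frac{D + w}{D + 2 w}$)
$R{\left(S,j \right)} = \frac{j \left(5 + j\right)}{5 + 2 j}$ ($R{\left(S,j \right)} = j \frac{5 + j}{5 + 2 j} = \frac{j \left(5 + j\right)}{5 + 2 j}$)
$\frac{R{\left(o,10 \right)}}{971} = \frac{10 \frac{1}{5 + 2 \cdot 10} \left(5 + 10\right)}{971} = 10 \frac{1}{5 + 20} \cdot 15 \cdot \frac{1}{971} = 10 \cdot \frac{1}{25} \cdot 15 \cdot \frac{1}{971} = 6 \cdot \frac{1}{971} = \frac{6}{971}$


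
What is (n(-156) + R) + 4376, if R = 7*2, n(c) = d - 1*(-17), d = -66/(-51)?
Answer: 74941/17 ≈ 4408.3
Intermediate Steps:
d = 22/17 (d = -66*(-1/51) = 22/17 ≈ 1.2941)
n(c) = 311/17 (n(c) = 22/17 - 1*(-17) = 22/17 + 17 = 311/17)
R = 14
(n(-156) + R) + 4376 = (311/17 + 14) + 4376 = 549/17 + 4376 = 74941/17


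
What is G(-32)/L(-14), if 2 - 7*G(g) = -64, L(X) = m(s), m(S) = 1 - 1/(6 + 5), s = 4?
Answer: 363/35 ≈ 10.371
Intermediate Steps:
m(S) = 10/11 (m(S) = 1 - 1/11 = 10/11)
L(X) = 10/11
G(g) = 66/7 (G(g) = 2/7 - ⅐*(-64) = 2/7 + 64/7 = 66/7)
G(-32)/L(-14) = 66/(7*(10/11)) = (66/7)*(11/10) = 363/35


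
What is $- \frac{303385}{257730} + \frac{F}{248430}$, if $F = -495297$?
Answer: $- \frac{3383713856}{1067131065} \approx -3.1709$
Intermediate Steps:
$- \frac{303385}{257730} + \frac{F}{248430} = - \frac{303385}{257730} - \frac{495297}{248430} = \left(-303385\right) \frac{1}{257730} - \frac{165099}{82810} = - \frac{60677}{51546} - \frac{165099}{82810} = - \frac{3383713856}{1067131065}$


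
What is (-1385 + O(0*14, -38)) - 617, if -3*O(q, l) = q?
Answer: -2002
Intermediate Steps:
O(q, l) = -q/3
(-1385 + O(0*14, -38)) - 617 = (-1385 - 0*14) - 617 = (-1385 - 1/3*0) - 617 = (-1385 + 0) - 617 = -1385 - 617 = -2002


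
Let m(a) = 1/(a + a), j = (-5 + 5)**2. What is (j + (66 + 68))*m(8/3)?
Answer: 201/8 ≈ 25.125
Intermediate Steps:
j = 0 (j = 0**2 = 0)
m(a) = 1/(2*a)
(j + (66 + 68))*m(8/3) = (0 + (66 + 68))*(1/(2*((8/3)))) = (0 + 134)*(1/(2*((8*(1/3))))) = 134*(1/(2*(8/3))) = 134*((1/2)*(3/8)) = 134*(3/16) = 201/8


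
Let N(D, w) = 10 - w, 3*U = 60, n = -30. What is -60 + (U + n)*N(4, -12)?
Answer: -280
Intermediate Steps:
U = 20 (U = (⅓)*60 = 20)
-60 + (U + n)*N(4, -12) = -60 + (20 - 30)*(10 - 1*(-12)) = -60 - 10*(10 + 12) = -60 - 10*22 = -60 - 220 = -280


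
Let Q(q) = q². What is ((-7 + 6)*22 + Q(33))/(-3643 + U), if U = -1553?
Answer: -1067/5196 ≈ -0.20535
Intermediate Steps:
((-7 + 6)*22 + Q(33))/(-3643 + U) = ((-7 + 6)*22 + 33²)/(-3643 - 1553) = (-1*22 + 1089)/(-5196) = (-22 + 1089)*(-1/5196) = 1067*(-1/5196) = -1067/5196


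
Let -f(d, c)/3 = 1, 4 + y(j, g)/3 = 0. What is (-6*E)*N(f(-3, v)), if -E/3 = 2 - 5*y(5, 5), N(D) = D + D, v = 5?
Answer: -6696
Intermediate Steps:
y(j, g) = -12 (y(j, g) = -12 + 3*0 = -12 + 0 = -12)
f(d, c) = -3 (f(d, c) = -3*1 = -3)
N(D) = 2*D
E = -186 (E = -3*(2 - 5*(-12)) = -3*(2 + 60) = -3*62 = -186)
(-6*E)*N(f(-3, v)) = (-6*(-186))*(2*(-3)) = 1116*(-6) = -6696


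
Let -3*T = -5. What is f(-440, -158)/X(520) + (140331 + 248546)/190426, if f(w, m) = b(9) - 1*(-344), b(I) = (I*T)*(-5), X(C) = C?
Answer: 126720317/49510760 ≈ 2.5594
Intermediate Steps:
T = 5/3 (T = -1/3*(-5) = 5/3 ≈ 1.6667)
b(I) = -25*I/3 (b(I) = (I*(5/3))*(-5) = (5*I/3)*(-5) = -25*I/3)
f(w, m) = 269 (f(w, m) = -25/3*9 - 1*(-344) = -75 + 344 = 269)
f(-440, -158)/X(520) + (140331 + 248546)/190426 = 269/520 + (140331 + 248546)/190426 = 269*(1/520) + 388877*(1/190426) = 269/520 + 388877/190426 = 126720317/49510760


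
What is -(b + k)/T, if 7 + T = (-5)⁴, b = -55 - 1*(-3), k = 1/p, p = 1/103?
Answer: -17/206 ≈ -0.082524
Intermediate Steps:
p = 1/103 ≈ 0.0097087
k = 103 (k = 1/(1/103) = 103)
b = -52 (b = -55 + 3 = -52)
T = 618 (T = -7 + (-5)⁴ = -7 + 625 = 618)
-(b + k)/T = -(-52 + 103)/618 = -51/618 = -1*17/206 = -17/206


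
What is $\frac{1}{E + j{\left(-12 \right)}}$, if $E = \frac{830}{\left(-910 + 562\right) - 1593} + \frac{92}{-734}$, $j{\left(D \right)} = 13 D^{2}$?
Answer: $\frac{712347}{1333119688} \approx 0.00053435$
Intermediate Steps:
$E = - \frac{393896}{712347}$ ($E = \frac{830}{-348 - 1593} + 92 \left(- \frac{1}{734}\right) = \frac{830}{-1941} - \frac{46}{367} = 830 \left(- \frac{1}{1941}\right) - \frac{46}{367} = - \frac{830}{1941} - \frac{46}{367} = - \frac{393896}{712347} \approx -0.55296$)
$\frac{1}{E + j{\left(-12 \right)}} = \frac{1}{- \frac{393896}{712347} + 13 \left(-12\right)^{2}} = \frac{1}{- \frac{393896}{712347} + 13 \cdot 144} = \frac{1}{- \frac{393896}{712347} + 1872} = \frac{1}{\frac{1333119688}{712347}} = \frac{712347}{1333119688}$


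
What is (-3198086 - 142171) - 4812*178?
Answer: -4196793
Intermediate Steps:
(-3198086 - 142171) - 4812*178 = -3340257 - 856536 = -4196793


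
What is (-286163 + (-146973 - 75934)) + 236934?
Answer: -272136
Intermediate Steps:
(-286163 + (-146973 - 75934)) + 236934 = (-286163 - 222907) + 236934 = -509070 + 236934 = -272136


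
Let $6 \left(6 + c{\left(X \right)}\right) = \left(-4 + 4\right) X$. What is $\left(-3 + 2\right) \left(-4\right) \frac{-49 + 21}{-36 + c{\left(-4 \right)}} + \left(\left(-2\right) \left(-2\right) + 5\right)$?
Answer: $\frac{35}{3} \approx 11.667$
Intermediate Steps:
$c{\left(X \right)} = -6$ ($c{\left(X \right)} = -6 + \frac{\left(-4 + 4\right) X}{6} = -6 + \frac{0 X}{6} = -6 + \frac{1}{6} \cdot 0 = -6 + 0 = -6$)
$\left(-3 + 2\right) \left(-4\right) \frac{-49 + 21}{-36 + c{\left(-4 \right)}} + \left(\left(-2\right) \left(-2\right) + 5\right) = \left(-3 + 2\right) \left(-4\right) \frac{-49 + 21}{-36 - 6} + \left(\left(-2\right) \left(-2\right) + 5\right) = \left(-1\right) \left(-4\right) \left(- \frac{28}{-42}\right) + \left(4 + 5\right) = 4 \left(\left(-28\right) \left(- \frac{1}{42}\right)\right) + 9 = 4 \cdot \frac{2}{3} + 9 = \frac{8}{3} + 9 = \frac{35}{3}$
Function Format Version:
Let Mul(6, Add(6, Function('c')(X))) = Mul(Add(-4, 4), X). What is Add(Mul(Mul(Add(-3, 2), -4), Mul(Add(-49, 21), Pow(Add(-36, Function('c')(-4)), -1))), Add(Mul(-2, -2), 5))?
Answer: Rational(35, 3) ≈ 11.667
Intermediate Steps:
Function('c')(X) = -6 (Function('c')(X) = Add(-6, Mul(Rational(1, 6), Mul(Add(-4, 4), X))) = Add(-6, Mul(Rational(1, 6), Mul(0, X))) = Add(-6, Mul(Rational(1, 6), 0)) = Add(-6, 0) = -6)
Add(Mul(Mul(Add(-3, 2), -4), Mul(Add(-49, 21), Pow(Add(-36, Function('c')(-4)), -1))), Add(Mul(-2, -2), 5)) = Add(Mul(Mul(Add(-3, 2), -4), Mul(Add(-49, 21), Pow(Add(-36, -6), -1))), Add(Mul(-2, -2), 5)) = Add(Mul(Mul(-1, -4), Mul(-28, Pow(-42, -1))), Add(4, 5)) = Add(Mul(4, Mul(-28, Rational(-1, 42))), 9) = Add(Mul(4, Rational(2, 3)), 9) = Add(Rational(8, 3), 9) = Rational(35, 3)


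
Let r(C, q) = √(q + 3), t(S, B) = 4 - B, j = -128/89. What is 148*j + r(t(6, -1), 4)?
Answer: -18944/89 + √7 ≈ -210.21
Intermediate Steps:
j = -128/89 (j = -128*1/89 = -128/89 ≈ -1.4382)
r(C, q) = √(3 + q)
148*j + r(t(6, -1), 4) = 148*(-128/89) + √(3 + 4) = -18944/89 + √7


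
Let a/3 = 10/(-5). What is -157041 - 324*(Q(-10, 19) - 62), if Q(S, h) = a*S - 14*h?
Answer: -70209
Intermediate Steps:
a = -6 (a = 3*(10/(-5)) = 3*(10*(-⅕)) = 3*(-2) = -6)
Q(S, h) = -14*h - 6*S (Q(S, h) = -6*S - 14*h = -14*h - 6*S)
-157041 - 324*(Q(-10, 19) - 62) = -157041 - 324*((-14*19 - 6*(-10)) - 62) = -157041 - 324*((-266 + 60) - 62) = -157041 - 324*(-206 - 62) = -157041 - 324*(-268) = -157041 - 1*(-86832) = -157041 + 86832 = -70209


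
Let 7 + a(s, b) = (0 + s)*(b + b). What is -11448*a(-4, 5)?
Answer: 538056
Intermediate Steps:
a(s, b) = -7 + 2*b*s (a(s, b) = -7 + (0 + s)*(b + b) = -7 + s*(2*b) = -7 + 2*b*s)
-11448*a(-4, 5) = -11448*(-7 + 2*5*(-4)) = -11448*(-7 - 40) = -11448*(-47) = 538056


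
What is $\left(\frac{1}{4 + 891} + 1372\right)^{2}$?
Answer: $\frac{1507839099481}{801025} \approx 1.8824 \cdot 10^{6}$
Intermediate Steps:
$\left(\frac{1}{4 + 891} + 1372\right)^{2} = \left(\frac{1}{895} + 1372\right)^{2} = \left(\frac{1227941}{895}\right)^{2} = \frac{1507839099481}{801025}$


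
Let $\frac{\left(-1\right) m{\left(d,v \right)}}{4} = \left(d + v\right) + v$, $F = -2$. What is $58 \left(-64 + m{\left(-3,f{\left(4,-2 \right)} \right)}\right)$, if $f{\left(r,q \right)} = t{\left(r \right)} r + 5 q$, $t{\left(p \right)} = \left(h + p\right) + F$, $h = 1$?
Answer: $-3944$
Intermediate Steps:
$t{\left(p \right)} = -1 + p$ ($t{\left(p \right)} = \left(1 + p\right) - 2 = -1 + p$)
$f{\left(r,q \right)} = 5 q + r \left(-1 + r\right)$ ($f{\left(r,q \right)} = \left(-1 + r\right) r + 5 q = r \left(-1 + r\right) + 5 q = 5 q + r \left(-1 + r\right)$)
$m{\left(d,v \right)} = - 8 v - 4 d$ ($m{\left(d,v \right)} = - 4 \left(\left(d + v\right) + v\right) = - 4 \left(d + 2 v\right) = - 8 v - 4 d$)
$58 \left(-64 + m{\left(-3,f{\left(4,-2 \right)} \right)}\right) = 58 \left(-64 - \left(-12 + 8 \left(5 \left(-2\right) + 4 \left(-1 + 4\right)\right)\right)\right) = 58 \left(-64 + \left(- 8 \left(-10 + 4 \cdot 3\right) + 12\right)\right) = 58 \left(-64 + \left(- 8 \left(-10 + 12\right) + 12\right)\right) = 58 \left(-64 + \left(\left(-8\right) 2 + 12\right)\right) = 58 \left(-64 + \left(-16 + 12\right)\right) = 58 \left(-64 - 4\right) = 58 \left(-68\right) = -3944$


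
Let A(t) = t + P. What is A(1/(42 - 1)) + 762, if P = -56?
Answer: 28947/41 ≈ 706.02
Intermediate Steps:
A(t) = -56 + t (A(t) = t - 56 = -56 + t)
A(1/(42 - 1)) + 762 = (-56 + 1/(42 - 1)) + 762 = (-56 + 1/41) + 762 = -2295/41 + 762 = 28947/41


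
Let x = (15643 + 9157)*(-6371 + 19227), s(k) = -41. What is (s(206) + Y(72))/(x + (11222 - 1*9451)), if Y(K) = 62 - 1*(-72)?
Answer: 31/106276857 ≈ 2.9169e-7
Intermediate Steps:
Y(K) = 134 (Y(K) = 62 + 72 = 134)
x = 318828800 (x = 24800*12856 = 318828800)
(s(206) + Y(72))/(x + (11222 - 1*9451)) = (-41 + 134)/(318828800 + (11222 - 1*9451)) = 93/(318828800 + (11222 - 9451)) = 93/(318828800 + 1771) = 93/318830571 = 93*(1/318830571) = 31/106276857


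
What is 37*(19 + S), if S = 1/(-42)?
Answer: 29489/42 ≈ 702.12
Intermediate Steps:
S = -1/42 ≈ -0.023810
37*(19 + S) = 37*(19 - 1/42) = 37*(797/42) = 29489/42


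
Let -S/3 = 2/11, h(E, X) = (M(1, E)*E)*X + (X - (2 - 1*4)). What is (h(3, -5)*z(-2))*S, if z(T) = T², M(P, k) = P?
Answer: 432/11 ≈ 39.273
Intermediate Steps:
h(E, X) = 2 + X + E*X (h(E, X) = (1*E)*X + (X - (2 - 1*4)) = E*X + (X - (2 - 4)) = E*X + (X - 1*(-2)) = E*X + (X + 2) = E*X + (2 + X) = 2 + X + E*X)
S = -6/11 ≈ -0.54545
(h(3, -5)*z(-2))*S = ((2 - 5 + 3*(-5))*(-2)²)*(-6/11) = ((2 - 5 - 15)*4)*(-6/11) = -18*4*(-6/11) = -72*(-6/11) = 432/11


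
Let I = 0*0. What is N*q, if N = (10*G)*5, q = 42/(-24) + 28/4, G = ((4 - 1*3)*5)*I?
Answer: 0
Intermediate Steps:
I = 0
G = 0 (G = ((4 - 1*3)*5)*0 = ((4 - 3)*5)*0 = (1*5)*0 = 5*0 = 0)
q = 21/4 (q = 42*(-1/24) + 28*(¼) = -7/4 + 7 = 21/4 ≈ 5.2500)
N = 0 (N = (10*0)*5 = 0*5 = 0)
N*q = 0*(21/4) = 0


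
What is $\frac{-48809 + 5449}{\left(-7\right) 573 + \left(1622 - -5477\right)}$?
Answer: $- \frac{2710}{193} \approx -14.041$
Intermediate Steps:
$\frac{-48809 + 5449}{\left(-7\right) 573 + \left(1622 - -5477\right)} = - \frac{43360}{-4011 + \left(1622 + 5477\right)} = - \frac{43360}{-4011 + 7099} = - \frac{43360}{3088} = \left(-43360\right) \frac{1}{3088} = - \frac{2710}{193}$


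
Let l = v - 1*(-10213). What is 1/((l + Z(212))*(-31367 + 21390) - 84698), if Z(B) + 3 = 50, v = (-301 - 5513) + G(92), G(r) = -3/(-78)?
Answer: -26/1155513417 ≈ -2.2501e-8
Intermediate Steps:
G(r) = 1/26 (G(r) = -3*(-1/78) = 1/26)
v = -151163/26 (v = (-301 - 5513) + 1/26 = -5814 + 1/26 = -151163/26 ≈ -5814.0)
l = 114375/26 (l = -151163/26 - 1*(-10213) = -151163/26 + 10213 = 114375/26 ≈ 4399.0)
Z(B) = 47 (Z(B) = -3 + 50 = 47)
1/((l + Z(212))*(-31367 + 21390) - 84698) = 1/((114375/26 + 47)*(-31367 + 21390) - 84698) = 1/((115597/26)*(-9977) - 84698) = 1/(-1153311269/26 - 84698) = 1/(-1155513417/26) = -26/1155513417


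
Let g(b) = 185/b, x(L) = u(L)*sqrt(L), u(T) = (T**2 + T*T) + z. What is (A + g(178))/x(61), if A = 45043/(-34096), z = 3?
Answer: -854947*sqrt(61)/1378122984880 ≈ -4.8452e-6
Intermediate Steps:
u(T) = 3 + 2*T**2 (u(T) = (T**2 + T*T) + 3 = (T**2 + T**2) + 3 = 2*T**2 + 3 = 3 + 2*T**2)
x(L) = sqrt(L)*(3 + 2*L**2) (x(L) = (3 + 2*L**2)*sqrt(L) = sqrt(L)*(3 + 2*L**2))
A = -45043/34096 (A = 45043*(-1/34096) = -45043/34096 ≈ -1.3211)
(A + g(178))/x(61) = (-45043/34096 + 185/178)/((sqrt(61)*(3 + 2*61**2))) = (-45043/34096 + 185*(1/178))/((sqrt(61)*(3 + 2*3721))) = (-45043/34096 + 185/178)/((sqrt(61)*(3 + 7442))) = -854947*sqrt(61)/454145/3034544 = -854947*sqrt(61)/1378122984880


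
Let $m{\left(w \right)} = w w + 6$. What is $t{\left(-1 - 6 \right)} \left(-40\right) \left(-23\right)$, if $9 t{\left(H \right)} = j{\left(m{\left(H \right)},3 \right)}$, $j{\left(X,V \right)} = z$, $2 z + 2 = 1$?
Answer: $- \frac{460}{9} \approx -51.111$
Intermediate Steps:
$z = - \frac{1}{2}$ ($z = -1 + \frac{1}{2} \cdot 1 = -1 + \frac{1}{2} = - \frac{1}{2} \approx -0.5$)
$m{\left(w \right)} = 6 + w^{2}$ ($m{\left(w \right)} = w^{2} + 6 = 6 + w^{2}$)
$j{\left(X,V \right)} = - \frac{1}{2}$
$t{\left(H \right)} = - \frac{1}{18}$ ($t{\left(H \right)} = \frac{1}{9} \left(- \frac{1}{2}\right) = - \frac{1}{18}$)
$t{\left(-1 - 6 \right)} \left(-40\right) \left(-23\right) = \left(- \frac{1}{18}\right) \left(-40\right) \left(-23\right) = \frac{20}{9} \left(-23\right) = - \frac{460}{9}$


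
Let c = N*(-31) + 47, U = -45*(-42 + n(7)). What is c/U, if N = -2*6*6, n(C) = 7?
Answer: 2279/1575 ≈ 1.4470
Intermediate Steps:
N = -72 (N = -12*6 = -72)
U = 1575 (U = -45*(-42 + 7) = -45*(-35) = 1575)
c = 2279 (c = -72*(-31) + 47 = 2232 + 47 = 2279)
c/U = 2279/1575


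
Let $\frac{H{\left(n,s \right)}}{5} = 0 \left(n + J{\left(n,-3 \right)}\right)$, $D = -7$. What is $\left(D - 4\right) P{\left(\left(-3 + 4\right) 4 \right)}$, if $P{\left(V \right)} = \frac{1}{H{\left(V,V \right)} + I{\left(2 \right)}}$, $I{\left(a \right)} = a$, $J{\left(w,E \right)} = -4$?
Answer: $- \frac{11}{2} \approx -5.5$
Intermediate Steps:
$H{\left(n,s \right)} = 0$ ($H{\left(n,s \right)} = 5 \cdot 0 \left(n - 4\right) = 5 \cdot 0 \left(-4 + n\right) = 5 \cdot 0 = 0$)
$P{\left(V \right)} = \frac{1}{2}$ ($P{\left(V \right)} = \frac{1}{0 + 2} = \frac{1}{2}$)
$\left(D - 4\right) P{\left(\left(-3 + 4\right) 4 \right)} = \left(-7 - 4\right) \frac{1}{2} = \left(-11\right) \frac{1}{2} = - \frac{11}{2}$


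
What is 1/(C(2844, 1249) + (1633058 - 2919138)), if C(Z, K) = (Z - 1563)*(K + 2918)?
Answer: 1/4051847 ≈ 2.4680e-7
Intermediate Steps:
C(Z, K) = (-1563 + Z)*(2918 + K)
1/(C(2844, 1249) + (1633058 - 2919138)) = 1/((-4560834 - 1563*1249 + 2918*2844 + 1249*2844) + (1633058 - 2919138)) = 1/((-4560834 - 1952187 + 8298792 + 3552156) - 1286080) = 1/(5337927 - 1286080) = 1/4051847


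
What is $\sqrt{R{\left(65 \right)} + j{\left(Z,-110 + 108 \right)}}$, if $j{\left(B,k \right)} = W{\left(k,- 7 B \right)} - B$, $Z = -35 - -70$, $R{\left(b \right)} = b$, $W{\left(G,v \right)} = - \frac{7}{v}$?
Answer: $\frac{\sqrt{36785}}{35} \approx 5.4798$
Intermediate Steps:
$Z = 35$ ($Z = -35 + 70 = 35$)
$j{\left(B,k \right)} = \frac{1}{B} - B$ ($j{\left(B,k \right)} = - \frac{7}{\left(-7\right) B} - B = - 7 \left(- \frac{1}{7 B}\right) - B = \frac{1}{B} - B$)
$\sqrt{R{\left(65 \right)} + j{\left(Z,-110 + 108 \right)}} = \sqrt{65 + \left(\frac{1}{35} - 35\right)} = \sqrt{65 - \frac{1224}{35}} = \sqrt{\frac{1051}{35}} = \frac{\sqrt{36785}}{35}$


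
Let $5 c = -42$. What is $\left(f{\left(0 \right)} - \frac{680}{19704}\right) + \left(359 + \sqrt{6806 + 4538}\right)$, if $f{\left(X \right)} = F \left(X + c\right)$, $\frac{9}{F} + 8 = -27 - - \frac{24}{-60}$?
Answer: $\frac{52474126}{145317} + 4 \sqrt{709} \approx 467.61$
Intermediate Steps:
$c = - \frac{42}{5}$ ($c = \frac{1}{5} \left(-42\right) = - \frac{42}{5} \approx -8.4$)
$F = - \frac{15}{59}$ ($F = \frac{9}{-8 - \left(27 - \frac{24}{-60}\right)} = \frac{9}{-8 - \left(27 - - \frac{2}{5}\right)} = \frac{9}{-8 - \frac{137}{5}} = \frac{9}{- \frac{177}{5}} = 9 \left(- \frac{5}{177}\right) = - \frac{15}{59} \approx -0.25424$)
$f{\left(X \right)} = \frac{126}{59} - \frac{15 X}{59}$ ($f{\left(X \right)} = - \frac{15 \left(X - \frac{42}{5}\right)}{59} = - \frac{15 \left(- \frac{42}{5} + X\right)}{59} = \frac{126}{59} - \frac{15 X}{59}$)
$\left(f{\left(0 \right)} - \frac{680}{19704}\right) + \left(359 + \sqrt{6806 + 4538}\right) = \left(\left(\frac{126}{59} - 0\right) - \frac{680}{19704}\right) + \left(359 + \sqrt{6806 + 4538}\right) = \left(\left(\frac{126}{59} + 0\right) - \frac{85}{2463}\right) + \left(359 + \sqrt{11344}\right) = \left(\frac{126}{59} - \frac{85}{2463}\right) + \left(359 + 4 \sqrt{709}\right) = \frac{305323}{145317} + \left(359 + 4 \sqrt{709}\right) = \frac{52474126}{145317} + 4 \sqrt{709}$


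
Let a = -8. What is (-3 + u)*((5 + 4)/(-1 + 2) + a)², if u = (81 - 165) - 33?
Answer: -120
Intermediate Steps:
u = -117 (u = -84 - 33 = -117)
(-3 + u)*((5 + 4)/(-1 + 2) + a)² = (-3 - 117)*((5 + 4)/(-1 + 2) - 8)² = -120*(9/1 - 8)² = -120*(9*1 - 8)² = -120*(9 - 8)² = -120*1² = -120*1 = -120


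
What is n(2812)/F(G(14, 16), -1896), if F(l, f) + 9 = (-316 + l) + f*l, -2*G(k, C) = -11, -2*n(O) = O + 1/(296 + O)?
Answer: 8739697/66806460 ≈ 0.13082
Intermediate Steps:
n(O) = -O/2 - 1/(2*(296 + O)) (n(O) = -(O + 1/(296 + O))/2 = -O/2 - 1/(2*(296 + O)))
G(k, C) = 11/2 (G(k, C) = -½*(-11) = 11/2)
F(l, f) = -325 + l + f*l (F(l, f) = -9 + ((-316 + l) + f*l) = -9 + (-316 + l + f*l) = -325 + l + f*l)
n(2812)/F(G(14, 16), -1896) = ((-1 - 1*2812² - 296*2812)/(2*(296 + 2812)))/(-325 + 11/2 - 1896*11/2) = ((½)*(-1 - 1*7907344 - 832352)/3108)/(-325 + 11/2 - 10428) = ((½)*(1/3108)*(-1 - 7907344 - 832352))/(-21495/2) = ((½)*(1/3108)*(-8739697))*(-2/21495) = -8739697/6216*(-2/21495) = 8739697/66806460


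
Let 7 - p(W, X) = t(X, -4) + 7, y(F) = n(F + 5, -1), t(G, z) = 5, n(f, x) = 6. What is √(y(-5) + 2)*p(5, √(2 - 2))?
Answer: -10*√2 ≈ -14.142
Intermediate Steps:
y(F) = 6
p(W, X) = -5 (p(W, X) = 7 - (5 + 7) = 7 - 1*12 = 7 - 12 = -5)
√(y(-5) + 2)*p(5, √(2 - 2)) = √(6 + 2)*(-5) = √8*(-5) = (2*√2)*(-5) = -10*√2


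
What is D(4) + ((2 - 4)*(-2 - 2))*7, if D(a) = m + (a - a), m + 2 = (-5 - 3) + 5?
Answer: 51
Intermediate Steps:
m = -5 (m = -2 + ((-5 - 3) + 5) = -2 + (-8 + 5) = -2 - 3 = -5)
D(a) = -5 (D(a) = -5 + (a - a) = -5 + 0 = -5)
D(4) + ((2 - 4)*(-2 - 2))*7 = -5 + ((2 - 4)*(-2 - 2))*7 = -5 - 2*(-4)*7 = -5 + 8*7 = -5 + 56 = 51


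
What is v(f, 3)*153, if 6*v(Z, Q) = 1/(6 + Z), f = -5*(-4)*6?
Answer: 17/84 ≈ 0.20238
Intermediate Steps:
f = 120 (f = 20*6 = 120)
v(Z, Q) = 1/(6*(6 + Z))
v(f, 3)*153 = (1/(6*(6 + 120)))*153 = ((1/6)/126)*153 = ((1/6)*(1/126))*153 = (1/756)*153 = 17/84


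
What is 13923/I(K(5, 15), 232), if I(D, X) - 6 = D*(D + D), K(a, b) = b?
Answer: 4641/152 ≈ 30.533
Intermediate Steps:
I(D, X) = 6 + 2*D² (I(D, X) = 6 + D*(D + D) = 6 + D*(2*D) = 6 + 2*D²)
13923/I(K(5, 15), 232) = 13923/(6 + 2*15²) = 13923/(6 + 2*225) = 13923/(6 + 450) = 13923/456 = 13923*(1/456) = 4641/152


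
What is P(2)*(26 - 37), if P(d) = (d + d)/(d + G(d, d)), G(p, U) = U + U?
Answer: -22/3 ≈ -7.3333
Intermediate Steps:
G(p, U) = 2*U
P(d) = 2/3 (P(d) = (d + d)/(d + 2*d) = (2*d)/((3*d)) = (2*d)*(1/(3*d)) = 2/3)
P(2)*(26 - 37) = 2*(26 - 37)/3 = (2/3)*(-11) = -22/3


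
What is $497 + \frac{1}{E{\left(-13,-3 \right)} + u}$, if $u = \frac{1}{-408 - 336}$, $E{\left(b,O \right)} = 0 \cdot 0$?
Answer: $-247$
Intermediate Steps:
$E{\left(b,O \right)} = 0$
$u = - \frac{1}{744}$ ($u = \frac{1}{-744} = - \frac{1}{744} \approx -0.0013441$)
$497 + \frac{1}{E{\left(-13,-3 \right)} + u} = 497 + \frac{1}{0 - \frac{1}{744}} = 497 + \frac{1}{- \frac{1}{744}} = 497 - 744 = -247$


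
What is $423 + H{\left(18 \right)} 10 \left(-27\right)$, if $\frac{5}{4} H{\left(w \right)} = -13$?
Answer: $3231$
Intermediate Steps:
$H{\left(w \right)} = - \frac{52}{5}$ ($H{\left(w \right)} = \frac{4}{5} \left(-13\right) = - \frac{52}{5}$)
$423 + H{\left(18 \right)} 10 \left(-27\right) = 423 - \frac{52 \cdot 10 \left(-27\right)}{5} = 423 - -2808 = 423 + 2808 = 3231$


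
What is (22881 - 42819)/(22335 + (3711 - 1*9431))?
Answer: -6/5 ≈ -1.2000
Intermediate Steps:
(22881 - 42819)/(22335 + (3711 - 1*9431)) = -19938/(22335 + (3711 - 9431)) = -19938/(22335 - 5720) = -19938/16615 = -19938*1/16615 = -6/5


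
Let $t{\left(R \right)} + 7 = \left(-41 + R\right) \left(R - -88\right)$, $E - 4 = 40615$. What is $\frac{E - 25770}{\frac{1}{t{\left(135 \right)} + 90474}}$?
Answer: $1654609221$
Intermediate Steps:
$E = 40619$ ($E = 4 + 40615 = 40619$)
$t{\left(R \right)} = -7 + \left(-41 + R\right) \left(88 + R\right)$ ($t{\left(R \right)} = -7 + \left(-41 + R\right) \left(R - -88\right) = -7 + \left(-41 + R\right) \left(R + 88\right) = -7 + \left(-41 + R\right) \left(88 + R\right)$)
$\frac{E - 25770}{\frac{1}{t{\left(135 \right)} + 90474}} = \frac{40619 - 25770}{\frac{1}{\left(-3615 + 135^{2} + 47 \cdot 135\right) + 90474}} = \frac{40619 - 25770}{\frac{1}{\left(-3615 + 18225 + 6345\right) + 90474}} = \frac{14849}{\frac{1}{20955 + 90474}} = \frac{14849}{\frac{1}{111429}} = 14849 \frac{1}{\frac{1}{111429}} = 14849 \cdot 111429 = 1654609221$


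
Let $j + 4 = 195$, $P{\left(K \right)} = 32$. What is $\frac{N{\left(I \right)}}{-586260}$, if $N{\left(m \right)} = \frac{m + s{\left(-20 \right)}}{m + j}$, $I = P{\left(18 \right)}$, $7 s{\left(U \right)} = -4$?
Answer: $- \frac{11}{45757593} \approx -2.404 \cdot 10^{-7}$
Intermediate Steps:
$s{\left(U \right)} = - \frac{4}{7}$ ($s{\left(U \right)} = \frac{1}{7} \left(-4\right) = - \frac{4}{7}$)
$j = 191$ ($j = -4 + 195 = 191$)
$I = 32$
$N{\left(m \right)} = \frac{- \frac{4}{7} + m}{191 + m}$ ($N{\left(m \right)} = \frac{m - \frac{4}{7}}{m + 191} = \frac{- \frac{4}{7} + m}{191 + m}$)
$\frac{N{\left(I \right)}}{-586260} = \frac{\frac{1}{191 + 32} \left(- \frac{4}{7} + 32\right)}{-586260} = \frac{1}{223} \cdot \frac{220}{7} \left(- \frac{1}{586260}\right) = \frac{220}{1561} \left(- \frac{1}{586260}\right) = - \frac{11}{45757593}$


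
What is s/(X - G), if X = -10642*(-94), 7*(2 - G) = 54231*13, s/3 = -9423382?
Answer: -197891022/7707425 ≈ -25.675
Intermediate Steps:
s = -28270146 (s = 3*(-9423382) = -28270146)
G = -704989/7 (G = 2 - 54231*13/7 = 2 - ⅐*705003 = 2 - 705003/7 = -704989/7 ≈ -1.0071e+5)
X = 1000348
s/(X - G) = -28270146/(1000348 - 1*(-704989/7)) = -28270146/(1000348 + 704989/7) = -28270146/7707425/7 = -28270146*7/7707425 = -197891022/7707425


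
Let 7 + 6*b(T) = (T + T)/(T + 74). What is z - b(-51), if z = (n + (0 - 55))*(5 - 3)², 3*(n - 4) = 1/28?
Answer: -65059/322 ≈ -202.05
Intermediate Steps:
n = 337/84 (n = 4 + (⅓)/28 = 4 + (⅓)*(1/28) = 4 + 1/84 = 337/84 ≈ 4.0119)
b(T) = -7/6 + T/(3*(74 + T)) (b(T) = -7/6 + ((T + T)/(T + 74))/6 = -7/6 + ((2*T)/(74 + T))/6 = -7/6 + (2*T/(74 + T))/6 = -7/6 + T/(3*(74 + T)))
z = -4283/21 (z = (337/84 + (0 - 55))*(5 - 3)² = (337/84 - 55)*2² = -4283/84*4 = -4283/21 ≈ -203.95)
z - b(-51) = -4283/21 - (-518 - 5*(-51))/(6*(74 - 51)) = -4283/21 - (-518 + 255)/(6*23) = -4283/21 - (-263)/(6*23) = -4283/21 - 1*(-263/138) = -4283/21 + 263/138 = -65059/322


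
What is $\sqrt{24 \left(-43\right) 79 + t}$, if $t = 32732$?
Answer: $2 i \sqrt{12199} \approx 220.9 i$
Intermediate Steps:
$\sqrt{24 \left(-43\right) 79 + t} = \sqrt{24 \left(-43\right) 79 + 32732} = \sqrt{\left(-1032\right) 79 + 32732} = \sqrt{-81528 + 32732} = \sqrt{-48796} = 2 i \sqrt{12199}$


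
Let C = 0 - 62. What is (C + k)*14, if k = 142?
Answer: 1120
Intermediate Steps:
C = -62
(C + k)*14 = (-62 + 142)*14 = 80*14 = 1120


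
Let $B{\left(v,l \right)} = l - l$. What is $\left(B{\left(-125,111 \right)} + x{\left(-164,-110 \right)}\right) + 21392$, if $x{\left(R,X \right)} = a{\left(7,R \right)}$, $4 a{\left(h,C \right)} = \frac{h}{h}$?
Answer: $\frac{85569}{4} \approx 21392.0$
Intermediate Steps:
$a{\left(h,C \right)} = \frac{1}{4}$ ($a{\left(h,C \right)} = \frac{h \frac{1}{h}}{4} = \frac{1}{4} \cdot 1 = \frac{1}{4}$)
$x{\left(R,X \right)} = \frac{1}{4}$
$B{\left(v,l \right)} = 0$
$\left(B{\left(-125,111 \right)} + x{\left(-164,-110 \right)}\right) + 21392 = \left(0 + \frac{1}{4}\right) + 21392 = \frac{1}{4} + 21392 = \frac{85569}{4}$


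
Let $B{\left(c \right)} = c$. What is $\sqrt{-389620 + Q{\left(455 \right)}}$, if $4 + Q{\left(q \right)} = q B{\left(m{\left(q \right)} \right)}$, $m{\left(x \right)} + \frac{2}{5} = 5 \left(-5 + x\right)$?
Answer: $2 \sqrt{158486} \approx 796.21$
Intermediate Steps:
$m{\left(x \right)} = - \frac{127}{5} + 5 x$ ($m{\left(x \right)} = - \frac{2}{5} + 5 \left(-5 + x\right) = - \frac{2}{5} + \left(-25 + 5 x\right) = - \frac{127}{5} + 5 x$)
$Q{\left(q \right)} = -4 + q \left(- \frac{127}{5} + 5 q\right)$
$\sqrt{-389620 + Q{\left(455 \right)}} = \sqrt{-389620 - \left(4 - 91 \left(-127 + 25 \cdot 455\right)\right)} = \sqrt{-389620 - \left(4 - 91 \left(-127 + 11375\right)\right)} = \sqrt{-389620 - \left(4 - 1023568\right)} = \sqrt{-389620 + \left(-4 + 1023568\right)} = \sqrt{-389620 + 1023564} = \sqrt{633944} = 2 \sqrt{158486}$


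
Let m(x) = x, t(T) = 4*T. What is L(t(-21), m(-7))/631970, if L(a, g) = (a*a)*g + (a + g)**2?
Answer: -41111/631970 ≈ -0.065052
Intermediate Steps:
L(a, g) = (a + g)**2 + g*a**2 (L(a, g) = a**2*g + (a + g)**2 = g*a**2 + (a + g)**2 = (a + g)**2 + g*a**2)
L(t(-21), m(-7))/631970 = ((4*(-21) - 7)**2 - 7*(4*(-21))**2)/631970 = ((-84 - 7)**2 - 7*(-84)**2)*(1/631970) = ((-91)**2 - 7*7056)*(1/631970) = (8281 - 49392)*(1/631970) = -41111*1/631970 = -41111/631970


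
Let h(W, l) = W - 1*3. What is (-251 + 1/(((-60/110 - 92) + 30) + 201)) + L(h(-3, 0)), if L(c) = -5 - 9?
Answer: -403584/1523 ≈ -264.99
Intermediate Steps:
h(W, l) = -3 + W (h(W, l) = W - 3 = -3 + W)
L(c) = -14
(-251 + 1/(((-60/110 - 92) + 30) + 201)) + L(h(-3, 0)) = (-251 + 1/(((-60/110 - 92) + 30) + 201)) - 14 = (-251 + 1/(((-60*1/110 - 92) + 30) + 201)) - 14 = (-251 + 1/(((-6/11 - 92) + 30) + 201)) - 14 = (-251 + 1/((-1018/11 + 30) + 201)) - 14 = (-251 + 1/(-688/11 + 201)) - 14 = (-251 + 1/(1523/11)) - 14 = (-251 + 11/1523) - 14 = -382262/1523 - 14 = -403584/1523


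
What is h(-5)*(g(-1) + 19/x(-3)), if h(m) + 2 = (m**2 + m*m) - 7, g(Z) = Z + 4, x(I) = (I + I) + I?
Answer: 328/9 ≈ 36.444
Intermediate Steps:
x(I) = 3*I (x(I) = 2*I + I = 3*I)
g(Z) = 4 + Z
h(m) = -9 + 2*m**2 (h(m) = -2 + ((m**2 + m*m) - 7) = -2 + ((m**2 + m**2) - 7) = -2 + (2*m**2 - 7) = -2 + (-7 + 2*m**2) = -9 + 2*m**2)
h(-5)*(g(-1) + 19/x(-3)) = (-9 + 2*(-5)**2)*((4 - 1) + 19/((3*(-3)))) = (-9 + 2*25)*(3 + 19/(-9)) = (-9 + 50)*(3 + 19*(-1/9)) = 41*(3 - 19/9) = 41*(8/9) = 328/9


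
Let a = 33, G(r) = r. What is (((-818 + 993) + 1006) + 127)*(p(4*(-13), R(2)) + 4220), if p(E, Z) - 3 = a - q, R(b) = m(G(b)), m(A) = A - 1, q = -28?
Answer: 5603472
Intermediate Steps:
m(A) = -1 + A
R(b) = -1 + b
p(E, Z) = 64 (p(E, Z) = 3 + (33 - 1*(-28)) = 3 + (33 + 28) = 3 + 61 = 64)
(((-818 + 993) + 1006) + 127)*(p(4*(-13), R(2)) + 4220) = (((-818 + 993) + 1006) + 127)*(64 + 4220) = ((175 + 1006) + 127)*4284 = (1181 + 127)*4284 = 1308*4284 = 5603472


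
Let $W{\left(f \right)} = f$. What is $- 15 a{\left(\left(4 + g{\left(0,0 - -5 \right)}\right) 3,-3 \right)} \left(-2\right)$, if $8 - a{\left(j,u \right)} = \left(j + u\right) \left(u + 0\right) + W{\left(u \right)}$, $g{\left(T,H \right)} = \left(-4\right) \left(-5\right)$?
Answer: $6540$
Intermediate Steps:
$g{\left(T,H \right)} = 20$
$a{\left(j,u \right)} = 8 - u - u \left(j + u\right)$ ($a{\left(j,u \right)} = 8 - \left(\left(j + u\right) \left(u + 0\right) + u\right) = 8 - \left(\left(j + u\right) u + u\right) = 8 - \left(u \left(j + u\right) + u\right) = 8 - \left(u + u \left(j + u\right)\right) = 8 - u - u \left(j + u\right)$)
$- 15 a{\left(\left(4 + g{\left(0,0 - -5 \right)}\right) 3,-3 \right)} \left(-2\right) = - 15 \left(8 - -3 - \left(-3\right)^{2} - \left(4 + 20\right) 3 \left(-3\right)\right) \left(-2\right) = - 15 \left(8 + 3 - 9 - 24 \cdot 3 \left(-3\right)\right) \left(-2\right) = - 15 \left(8 + 3 - 9 - 72 \left(-3\right)\right) \left(-2\right) = - 15 \left(8 + 3 - 9 + 216\right) \left(-2\right) = \left(-15\right) 218 \left(-2\right) = \left(-3270\right) \left(-2\right) = 6540$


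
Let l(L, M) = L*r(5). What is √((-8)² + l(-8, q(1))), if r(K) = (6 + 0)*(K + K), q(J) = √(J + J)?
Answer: 4*I*√26 ≈ 20.396*I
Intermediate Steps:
q(J) = √2*√J (q(J) = √(2*J) = √2*√J)
r(K) = 12*K (r(K) = 6*(2*K) = 12*K)
l(L, M) = 60*L (l(L, M) = L*(12*5) = L*60 = 60*L)
√((-8)² + l(-8, q(1))) = √((-8)² + 60*(-8)) = √(64 - 480) = √(-416) = 4*I*√26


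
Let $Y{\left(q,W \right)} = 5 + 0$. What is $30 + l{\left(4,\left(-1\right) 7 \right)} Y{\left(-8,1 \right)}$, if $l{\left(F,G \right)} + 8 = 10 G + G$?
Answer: $-395$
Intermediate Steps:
$Y{\left(q,W \right)} = 5$
$l{\left(F,G \right)} = -8 + 11 G$ ($l{\left(F,G \right)} = -8 + \left(10 G + G\right) = -8 + 11 G$)
$30 + l{\left(4,\left(-1\right) 7 \right)} Y{\left(-8,1 \right)} = 30 + \left(-8 + 11 \left(\left(-1\right) 7\right)\right) 5 = 30 + \left(-8 + 11 \left(-7\right)\right) 5 = 30 + \left(-8 - 77\right) 5 = 30 - 425 = -395$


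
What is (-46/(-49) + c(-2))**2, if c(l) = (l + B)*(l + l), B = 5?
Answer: 293764/2401 ≈ 122.35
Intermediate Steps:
c(l) = 2*l*(5 + l) (c(l) = (l + 5)*(l + l) = (5 + l)*(2*l) = 2*l*(5 + l))
(-46/(-49) + c(-2))**2 = (-46/(-49) + 2*(-2)*(5 - 2))**2 = (-46*(-1/49) + 2*(-2)*3)**2 = (46/49 - 12)**2 = (-542/49)**2 = 293764/2401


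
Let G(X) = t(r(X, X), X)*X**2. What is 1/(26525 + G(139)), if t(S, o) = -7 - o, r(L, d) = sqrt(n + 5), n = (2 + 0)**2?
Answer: -1/2794341 ≈ -3.5787e-7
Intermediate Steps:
n = 4 (n = 2**2 = 4)
r(L, d) = 3 (r(L, d) = sqrt(4 + 5) = sqrt(9) = 3)
G(X) = X**2*(-7 - X) (G(X) = (-7 - X)*X**2 = X**2*(-7 - X))
1/(26525 + G(139)) = 1/(26525 + 139**2*(-7 - 1*139)) = 1/(26525 + 19321*(-7 - 139)) = 1/(26525 + 19321*(-146)) = 1/(26525 - 2820866) = 1/(-2794341) = -1/2794341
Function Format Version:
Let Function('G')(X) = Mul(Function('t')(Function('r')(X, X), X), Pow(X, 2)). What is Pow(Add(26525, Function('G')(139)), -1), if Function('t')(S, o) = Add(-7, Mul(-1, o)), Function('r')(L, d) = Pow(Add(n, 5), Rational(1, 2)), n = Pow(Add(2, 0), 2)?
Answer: Rational(-1, 2794341) ≈ -3.5787e-7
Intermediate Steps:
n = 4 (n = Pow(2, 2) = 4)
Function('r')(L, d) = 3 (Function('r')(L, d) = Pow(Add(4, 5), Rational(1, 2)) = Pow(9, Rational(1, 2)) = 3)
Function('G')(X) = Mul(Pow(X, 2), Add(-7, Mul(-1, X))) (Function('G')(X) = Mul(Add(-7, Mul(-1, X)), Pow(X, 2)) = Mul(Pow(X, 2), Add(-7, Mul(-1, X))))
Pow(Add(26525, Function('G')(139)), -1) = Pow(Add(26525, Mul(Pow(139, 2), Add(-7, Mul(-1, 139)))), -1) = Pow(Add(26525, Mul(19321, Add(-7, -139))), -1) = Pow(Add(26525, Mul(19321, -146)), -1) = Pow(Add(26525, -2820866), -1) = Pow(-2794341, -1) = Rational(-1, 2794341)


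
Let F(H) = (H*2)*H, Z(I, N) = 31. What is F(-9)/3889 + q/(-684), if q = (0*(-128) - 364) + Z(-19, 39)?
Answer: 156205/295564 ≈ 0.52850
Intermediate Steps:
F(H) = 2*H² (F(H) = (2*H)*H = 2*H²)
q = -333 (q = (0*(-128) - 364) + 31 = (0 - 364) + 31 = -364 + 31 = -333)
F(-9)/3889 + q/(-684) = (2*(-9)²)/3889 - 333/(-684) = (2*81)*(1/3889) - 333*(-1/684) = 162*(1/3889) + 37/76 = 162/3889 + 37/76 = 156205/295564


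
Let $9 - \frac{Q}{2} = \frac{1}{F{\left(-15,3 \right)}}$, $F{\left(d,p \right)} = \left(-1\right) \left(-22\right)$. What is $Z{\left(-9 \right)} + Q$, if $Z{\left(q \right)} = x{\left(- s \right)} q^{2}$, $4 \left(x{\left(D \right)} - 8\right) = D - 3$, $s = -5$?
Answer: $\frac{15541}{22} \approx 706.41$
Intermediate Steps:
$F{\left(d,p \right)} = 22$
$Q = \frac{197}{11}$ ($Q = 18 - \frac{2}{22} = 18 - \frac{1}{11} = \frac{197}{11} \approx 17.909$)
$x{\left(D \right)} = \frac{29}{4} + \frac{D}{4}$ ($x{\left(D \right)} = 8 + \frac{D - 3}{4} = 8 + \frac{-3 + D}{4} = 8 + \left(- \frac{3}{4} + \frac{D}{4}\right) = \frac{29}{4} + \frac{D}{4}$)
$Z{\left(q \right)} = \frac{17 q^{2}}{2}$ ($Z{\left(q \right)} = \left(\frac{29}{4} + \frac{\left(-1\right) \left(-5\right)}{4}\right) q^{2} = \left(\frac{29}{4} + \frac{1}{4} \cdot 5\right) q^{2} = \left(\frac{29}{4} + \frac{5}{4}\right) q^{2} = \frac{17 q^{2}}{2}$)
$Z{\left(-9 \right)} + Q = \frac{17 \left(-9\right)^{2}}{2} + \frac{197}{11} = \frac{17}{2} \cdot 81 + \frac{197}{11} = \frac{1377}{2} + \frac{197}{11} = \frac{15541}{22}$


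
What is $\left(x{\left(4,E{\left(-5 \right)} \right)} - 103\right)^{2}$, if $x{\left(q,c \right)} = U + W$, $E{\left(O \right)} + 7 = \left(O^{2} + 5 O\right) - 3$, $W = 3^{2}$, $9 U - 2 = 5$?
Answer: $\frac{703921}{81} \approx 8690.4$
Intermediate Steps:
$U = \frac{7}{9}$ ($U = \frac{2}{9} + \frac{1}{9} \cdot 5 = \frac{2}{9} + \frac{5}{9} = \frac{7}{9} \approx 0.77778$)
$W = 9$
$E{\left(O \right)} = -10 + O^{2} + 5 O$ ($E{\left(O \right)} = -7 - \left(3 - O^{2} - 5 O\right) = -7 + \left(-3 + O^{2} + 5 O\right) = -10 + O^{2} + 5 O$)
$x{\left(q,c \right)} = \frac{88}{9}$ ($x{\left(q,c \right)} = \frac{7}{9} + 9 = \frac{88}{9}$)
$\left(x{\left(4,E{\left(-5 \right)} \right)} - 103\right)^{2} = \left(\frac{88}{9} - 103\right)^{2} = \left(- \frac{839}{9}\right)^{2} = \frac{703921}{81}$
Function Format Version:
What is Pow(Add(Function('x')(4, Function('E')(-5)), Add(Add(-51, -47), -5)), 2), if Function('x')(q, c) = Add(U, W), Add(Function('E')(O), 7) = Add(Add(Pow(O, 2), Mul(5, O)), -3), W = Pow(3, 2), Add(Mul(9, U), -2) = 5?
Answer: Rational(703921, 81) ≈ 8690.4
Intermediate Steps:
U = Rational(7, 9) (U = Add(Rational(2, 9), Mul(Rational(1, 9), 5)) = Add(Rational(2, 9), Rational(5, 9)) = Rational(7, 9) ≈ 0.77778)
W = 9
Function('E')(O) = Add(-10, Pow(O, 2), Mul(5, O)) (Function('E')(O) = Add(-7, Add(Add(Pow(O, 2), Mul(5, O)), -3)) = Add(-7, Add(-3, Pow(O, 2), Mul(5, O))) = Add(-10, Pow(O, 2), Mul(5, O)))
Function('x')(q, c) = Rational(88, 9) (Function('x')(q, c) = Add(Rational(7, 9), 9) = Rational(88, 9))
Pow(Add(Function('x')(4, Function('E')(-5)), Add(Add(-51, -47), -5)), 2) = Pow(Add(Rational(88, 9), Add(Add(-51, -47), -5)), 2) = Pow(Add(Rational(88, 9), Add(-98, -5)), 2) = Pow(Add(Rational(88, 9), -103), 2) = Pow(Rational(-839, 9), 2) = Rational(703921, 81)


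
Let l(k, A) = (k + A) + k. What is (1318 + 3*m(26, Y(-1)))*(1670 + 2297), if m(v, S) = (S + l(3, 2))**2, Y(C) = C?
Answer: 5811655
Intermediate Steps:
l(k, A) = A + 2*k (l(k, A) = (A + k) + k = A + 2*k)
m(v, S) = (8 + S)**2 (m(v, S) = (S + (2 + 2*3))**2 = (S + (2 + 6))**2 = (S + 8)**2 = (8 + S)**2)
(1318 + 3*m(26, Y(-1)))*(1670 + 2297) = (1318 + 3*(8 - 1)**2)*(1670 + 2297) = (1318 + 3*7**2)*3967 = (1318 + 3*49)*3967 = (1318 + 147)*3967 = 1465*3967 = 5811655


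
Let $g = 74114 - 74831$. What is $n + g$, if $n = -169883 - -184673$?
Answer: $14073$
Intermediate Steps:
$g = -717$ ($g = 74114 - 74831 = -717$)
$n = 14790$ ($n = -169883 + 184673 = 14790$)
$n + g = 14790 - 717 = 14073$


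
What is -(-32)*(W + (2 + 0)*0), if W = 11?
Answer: 352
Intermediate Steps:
-(-32)*(W + (2 + 0)*0) = -(-32)*(11 + (2 + 0)*0) = -(-32)*(11 + 2*0) = -(-32)*(11 + 0) = -(-32)*11 = -1*(-352) = 352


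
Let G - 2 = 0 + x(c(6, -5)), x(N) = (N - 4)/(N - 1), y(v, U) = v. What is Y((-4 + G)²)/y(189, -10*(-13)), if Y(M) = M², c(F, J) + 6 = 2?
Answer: 16/118125 ≈ 0.00013545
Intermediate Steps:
c(F, J) = -4 (c(F, J) = -6 + 2 = -4)
x(N) = (-4 + N)/(-1 + N)
G = 18/5 (G = 2 + (0 + (-4 - 4)/(-1 - 4)) = 2 + (0 - 8/(-5)) = 2 + (0 - ⅕*(-8)) = 2 + (0 + 8/5) = 2 + 8/5 = 18/5 ≈ 3.6000)
Y((-4 + G)²)/y(189, -10*(-13)) = ((-4 + 18/5)²)²/189 = ((-⅖)²)²*(1/189) = (4/25)²*(1/189) = (16/625)*(1/189) = 16/118125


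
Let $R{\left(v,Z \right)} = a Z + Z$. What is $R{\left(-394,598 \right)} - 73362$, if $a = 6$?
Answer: $-69176$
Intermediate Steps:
$R{\left(v,Z \right)} = 7 Z$ ($R{\left(v,Z \right)} = 6 Z + Z = 7 Z$)
$R{\left(-394,598 \right)} - 73362 = 7 \cdot 598 - 73362 = 4186 - 73362 = -69176$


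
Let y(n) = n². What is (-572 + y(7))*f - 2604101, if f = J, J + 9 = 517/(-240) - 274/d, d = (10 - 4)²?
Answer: -1867886467/720 ≈ -2.5943e+6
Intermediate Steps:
d = 36 (d = 6² = 36)
J = -13511/720 (J = -9 + (517/(-240) - 274/36) = -9 + (517*(-1/240) - 274*1/36) = -9 + (-517/240 - 137/18) = -9 - 7031/720 = -13511/720 ≈ -18.765)
f = -13511/720 ≈ -18.765
(-572 + y(7))*f - 2604101 = (-572 + 7²)*(-13511/720) - 2604101 = (-572 + 49)*(-13511/720) - 2604101 = -523*(-13511/720) - 2604101 = 7066253/720 - 2604101 = -1867886467/720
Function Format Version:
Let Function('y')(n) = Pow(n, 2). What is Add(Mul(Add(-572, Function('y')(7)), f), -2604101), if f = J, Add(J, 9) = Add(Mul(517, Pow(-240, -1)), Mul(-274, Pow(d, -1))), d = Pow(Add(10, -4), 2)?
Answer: Rational(-1867886467, 720) ≈ -2.5943e+6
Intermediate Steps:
d = 36 (d = Pow(6, 2) = 36)
J = Rational(-13511, 720) (J = Add(-9, Add(Mul(517, Pow(-240, -1)), Mul(-274, Pow(36, -1)))) = Add(-9, Add(Mul(517, Rational(-1, 240)), Mul(-274, Rational(1, 36)))) = Add(-9, Add(Rational(-517, 240), Rational(-137, 18))) = Add(-9, Rational(-7031, 720)) = Rational(-13511, 720) ≈ -18.765)
f = Rational(-13511, 720) ≈ -18.765
Add(Mul(Add(-572, Function('y')(7)), f), -2604101) = Add(Mul(Add(-572, Pow(7, 2)), Rational(-13511, 720)), -2604101) = Add(Mul(Add(-572, 49), Rational(-13511, 720)), -2604101) = Add(Mul(-523, Rational(-13511, 720)), -2604101) = Add(Rational(7066253, 720), -2604101) = Rational(-1867886467, 720)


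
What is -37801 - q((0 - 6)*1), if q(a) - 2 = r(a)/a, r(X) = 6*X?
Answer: -37809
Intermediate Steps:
q(a) = 8 (q(a) = 2 + (6*a)/a = 2 + 6 = 8)
-37801 - q((0 - 6)*1) = -37801 - 1*8 = -37801 - 8 = -37809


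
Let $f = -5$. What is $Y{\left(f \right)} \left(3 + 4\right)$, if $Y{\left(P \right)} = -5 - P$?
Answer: $0$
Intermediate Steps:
$Y{\left(f \right)} \left(3 + 4\right) = \left(-5 - -5\right) \left(3 + 4\right) = \left(-5 + 5\right) 7 = 0 \cdot 7 = 0$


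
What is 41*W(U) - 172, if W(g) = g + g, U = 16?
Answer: 1140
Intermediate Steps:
W(g) = 2*g
41*W(U) - 172 = 41*(2*16) - 172 = 41*32 - 172 = 1312 - 172 = 1140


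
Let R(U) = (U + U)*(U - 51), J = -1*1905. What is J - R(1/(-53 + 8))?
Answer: -3862217/2025 ≈ -1907.3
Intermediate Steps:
J = -1905
R(U) = 2*U*(-51 + U) (R(U) = (2*U)*(-51 + U) = 2*U*(-51 + U))
J - R(1/(-53 + 8)) = -1905 - 2*(-51 + 1/(-53 + 8))/(-53 + 8) = -1905 - 2*(-51 + 1/(-45))/(-45) = -1905 - 2*(-1)*(-51 - 1/45)/45 = -1905 - 2*(-1)*(-2296)/(45*45) = -1905 - 1*4592/2025 = -1905 - 4592/2025 = -3862217/2025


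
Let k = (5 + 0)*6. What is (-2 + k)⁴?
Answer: 614656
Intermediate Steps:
k = 30 (k = 5*6 = 30)
(-2 + k)⁴ = (-2 + 30)⁴ = 28⁴ = 614656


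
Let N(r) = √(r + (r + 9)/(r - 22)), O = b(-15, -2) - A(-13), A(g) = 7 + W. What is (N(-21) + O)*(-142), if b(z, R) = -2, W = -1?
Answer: 1136 - 1278*I*√473/43 ≈ 1136.0 - 646.39*I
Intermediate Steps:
A(g) = 6 (A(g) = 7 - 1 = 6)
O = -8 (O = -2 - 1*6 = -2 - 6 = -8)
N(r) = √(r + (9 + r)/(-22 + r))
(N(-21) + O)*(-142) = (√((9 - 21 - 21*(-22 - 21))/(-22 - 21)) - 8)*(-142) = (√((9 - 21 - 21*(-43))/(-43)) - 8)*(-142) = (√(-(9 - 21 + 903)/43) - 8)*(-142) = (√(-1/43*891) - 8)*(-142) = (√(-891/43) - 8)*(-142) = (9*I*√473/43 - 8)*(-142) = (-8 + 9*I*√473/43)*(-142) = 1136 - 1278*I*√473/43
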